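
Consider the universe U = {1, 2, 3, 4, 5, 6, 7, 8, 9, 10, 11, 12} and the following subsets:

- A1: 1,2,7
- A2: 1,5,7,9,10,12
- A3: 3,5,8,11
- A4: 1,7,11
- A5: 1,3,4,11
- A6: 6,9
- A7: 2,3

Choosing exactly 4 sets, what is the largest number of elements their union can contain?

Choosing A1, A2, A3, A5 covers {1, 2, 3, 4, 5, 7, 8, 9, 10, 11, 12} — 11 elements.
No choice of 4 sets does better; here 6 is left uncovered.

11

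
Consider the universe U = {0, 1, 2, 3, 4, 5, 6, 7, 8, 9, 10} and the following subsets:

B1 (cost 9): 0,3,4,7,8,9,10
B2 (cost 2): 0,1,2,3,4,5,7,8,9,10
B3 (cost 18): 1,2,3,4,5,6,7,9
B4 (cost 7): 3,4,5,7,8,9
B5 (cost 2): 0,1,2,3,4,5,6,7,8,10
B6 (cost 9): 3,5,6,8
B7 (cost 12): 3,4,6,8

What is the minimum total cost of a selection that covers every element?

4

B2, B5 cover every element at cost 2 + 2 = 4.
Any cover uses at least 2 sets; among all covering selections none totals below 4.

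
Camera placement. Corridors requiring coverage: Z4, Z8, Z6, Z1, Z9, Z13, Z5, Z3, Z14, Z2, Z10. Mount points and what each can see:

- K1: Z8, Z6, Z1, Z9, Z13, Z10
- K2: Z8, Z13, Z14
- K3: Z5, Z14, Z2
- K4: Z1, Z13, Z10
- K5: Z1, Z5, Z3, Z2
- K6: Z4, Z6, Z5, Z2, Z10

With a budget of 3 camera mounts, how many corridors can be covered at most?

10

Choosing K1, K2, K5 covers {Z8, Z6, Z1, Z9, Z13, Z5, Z3, Z14, Z2, Z10} — 10 corridors.
No choice of 3 camera mounts does better; here Z4 is left uncovered.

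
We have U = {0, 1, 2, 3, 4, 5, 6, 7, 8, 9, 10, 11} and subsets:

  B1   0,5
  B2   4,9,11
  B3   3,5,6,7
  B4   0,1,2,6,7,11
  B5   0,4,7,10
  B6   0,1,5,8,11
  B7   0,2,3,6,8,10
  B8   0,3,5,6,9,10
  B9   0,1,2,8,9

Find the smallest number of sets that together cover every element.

4

B1, B2, B4, B7 together cover {0, 1, 2, 3, 4, 5, 6, 7, 8, 9, 10, 11} — every element.
No 3 of the 9 sets cover everything (all 84 triples fall short), so 4 is minimum.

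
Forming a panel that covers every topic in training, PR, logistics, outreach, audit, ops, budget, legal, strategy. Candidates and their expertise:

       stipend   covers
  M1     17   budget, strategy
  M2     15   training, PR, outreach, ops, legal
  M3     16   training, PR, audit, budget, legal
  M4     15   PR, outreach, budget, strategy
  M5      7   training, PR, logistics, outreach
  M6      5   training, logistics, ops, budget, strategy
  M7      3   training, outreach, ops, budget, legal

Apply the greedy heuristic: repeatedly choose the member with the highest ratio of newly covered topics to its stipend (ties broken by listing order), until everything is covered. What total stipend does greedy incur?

31

Pick 1: M7 adds 5 new (training, outreach, ops, budget, legal) at stipend 3 (ratio 5/3).
Pick 2: M6 adds 2 new (logistics, strategy) at stipend 5 (ratio 2/5).
Pick 3: M5 adds 1 new (PR) at stipend 7 (ratio 1/7).
Pick 4: M3 adds 1 new (audit) at stipend 16 (ratio 1/16).
Greedy total stipend: 3 + 5 + 7 + 16 = 31. (The true optimum is 24, so greedy overshoots here.)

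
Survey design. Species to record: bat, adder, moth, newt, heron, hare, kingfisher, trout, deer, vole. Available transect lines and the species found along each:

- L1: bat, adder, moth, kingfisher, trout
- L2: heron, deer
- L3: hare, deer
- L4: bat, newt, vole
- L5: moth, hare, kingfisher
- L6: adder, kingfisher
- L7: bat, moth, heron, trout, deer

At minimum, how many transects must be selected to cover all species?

L1, L2, L3, L4 together cover {bat, adder, moth, newt, heron, hare, kingfisher, trout, deer, vole} — every species.
No 3 of the 7 transects cover everything (all 35 triples fall short), so 4 is minimum.

4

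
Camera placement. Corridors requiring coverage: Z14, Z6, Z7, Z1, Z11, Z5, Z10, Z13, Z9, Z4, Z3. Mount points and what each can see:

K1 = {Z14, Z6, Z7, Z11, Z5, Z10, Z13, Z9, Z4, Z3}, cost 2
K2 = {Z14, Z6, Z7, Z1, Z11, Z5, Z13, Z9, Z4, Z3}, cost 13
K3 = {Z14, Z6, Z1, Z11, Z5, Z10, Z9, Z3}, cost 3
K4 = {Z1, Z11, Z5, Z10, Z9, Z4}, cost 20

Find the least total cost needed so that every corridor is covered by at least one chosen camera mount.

K1, K3 cover every corridor at cost 2 + 3 = 5.
Any cover uses at least 2 camera mounts; among all covering selections none totals below 5.

5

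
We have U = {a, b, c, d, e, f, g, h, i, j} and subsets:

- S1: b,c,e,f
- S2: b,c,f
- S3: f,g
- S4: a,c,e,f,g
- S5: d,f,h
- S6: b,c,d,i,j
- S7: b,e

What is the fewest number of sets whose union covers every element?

S4, S5, S6 together cover {a, b, c, d, e, f, g, h, i, j} — every element.
No 2 of the 7 sets cover everything (all 21 pairs fall short), so 3 is minimum.

3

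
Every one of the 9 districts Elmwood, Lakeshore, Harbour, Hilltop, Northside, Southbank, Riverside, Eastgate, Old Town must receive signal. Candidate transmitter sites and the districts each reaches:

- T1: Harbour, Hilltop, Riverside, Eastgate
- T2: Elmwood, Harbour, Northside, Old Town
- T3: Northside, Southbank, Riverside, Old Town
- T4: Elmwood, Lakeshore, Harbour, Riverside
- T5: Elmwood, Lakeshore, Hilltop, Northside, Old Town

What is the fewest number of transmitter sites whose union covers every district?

T1, T3, T4 together cover {Elmwood, Lakeshore, Harbour, Hilltop, Northside, Southbank, Riverside, Eastgate, Old Town} — every district.
No 2 of the 5 transmitter sites cover everything (all 10 pairs fall short), so 3 is minimum.

3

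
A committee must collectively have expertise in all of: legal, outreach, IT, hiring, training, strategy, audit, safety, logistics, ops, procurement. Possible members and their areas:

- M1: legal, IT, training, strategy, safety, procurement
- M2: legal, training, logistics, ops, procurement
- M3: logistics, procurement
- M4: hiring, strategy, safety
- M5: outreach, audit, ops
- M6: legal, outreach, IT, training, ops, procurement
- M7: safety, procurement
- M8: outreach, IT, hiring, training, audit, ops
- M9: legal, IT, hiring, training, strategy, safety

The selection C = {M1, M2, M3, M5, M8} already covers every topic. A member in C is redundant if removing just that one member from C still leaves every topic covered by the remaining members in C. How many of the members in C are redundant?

3

Drop M1: strategy, safety uncovered — not redundant.
Drop M2: the rest still cover every topic — redundant.
Drop M3: the rest still cover every topic — redundant.
Drop M5: the rest still cover every topic — redundant.
Drop M8: hiring uncovered — not redundant.
3 redundant: M2, M3, M5.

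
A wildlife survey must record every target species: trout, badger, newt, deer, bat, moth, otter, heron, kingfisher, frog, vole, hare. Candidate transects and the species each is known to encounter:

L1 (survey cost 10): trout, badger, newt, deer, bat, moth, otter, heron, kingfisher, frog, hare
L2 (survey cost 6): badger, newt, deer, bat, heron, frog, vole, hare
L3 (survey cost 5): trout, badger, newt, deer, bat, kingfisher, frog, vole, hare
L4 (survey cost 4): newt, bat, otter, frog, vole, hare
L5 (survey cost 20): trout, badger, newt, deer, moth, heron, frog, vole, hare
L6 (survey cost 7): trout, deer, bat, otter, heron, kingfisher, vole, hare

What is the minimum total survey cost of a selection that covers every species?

14

L1, L4 cover every species at survey cost 10 + 4 = 14.
Any cover uses at least 2 transects; among all covering selections none totals below 14.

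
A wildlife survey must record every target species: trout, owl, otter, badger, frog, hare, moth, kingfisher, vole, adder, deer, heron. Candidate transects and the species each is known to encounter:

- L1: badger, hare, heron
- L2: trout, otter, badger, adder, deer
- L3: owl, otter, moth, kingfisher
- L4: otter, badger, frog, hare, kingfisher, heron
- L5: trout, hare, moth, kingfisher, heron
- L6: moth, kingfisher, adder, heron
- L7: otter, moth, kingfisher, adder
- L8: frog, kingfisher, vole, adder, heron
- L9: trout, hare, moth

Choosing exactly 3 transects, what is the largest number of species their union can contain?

11

Choosing L2, L3, L4 covers {trout, owl, otter, badger, frog, hare, moth, kingfisher, adder, deer, heron} — 11 species.
No choice of 3 transects does better; here vole is left uncovered.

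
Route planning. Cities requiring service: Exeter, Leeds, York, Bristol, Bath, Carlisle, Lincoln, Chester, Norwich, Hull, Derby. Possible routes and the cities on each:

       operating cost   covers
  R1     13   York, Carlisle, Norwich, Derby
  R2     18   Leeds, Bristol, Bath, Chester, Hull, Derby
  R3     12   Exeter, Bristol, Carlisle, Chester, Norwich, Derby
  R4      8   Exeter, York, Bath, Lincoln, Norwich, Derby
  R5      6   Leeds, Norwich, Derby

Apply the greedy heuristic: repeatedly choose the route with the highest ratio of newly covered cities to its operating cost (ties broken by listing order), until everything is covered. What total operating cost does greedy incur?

44

Pick 1: R4 adds 6 new (Exeter, York, Bath, Lincoln, Norwich, Derby) at operating cost 8 (ratio 6/8).
Pick 2: R3 adds 3 new (Bristol, Carlisle, Chester) at operating cost 12 (ratio 3/12).
Pick 3: R5 adds 1 new (Leeds) at operating cost 6 (ratio 1/6).
Pick 4: R2 adds 1 new (Hull) at operating cost 18 (ratio 1/18).
Greedy total operating cost: 8 + 12 + 6 + 18 = 44. (The true optimum is 38, so greedy overshoots here.)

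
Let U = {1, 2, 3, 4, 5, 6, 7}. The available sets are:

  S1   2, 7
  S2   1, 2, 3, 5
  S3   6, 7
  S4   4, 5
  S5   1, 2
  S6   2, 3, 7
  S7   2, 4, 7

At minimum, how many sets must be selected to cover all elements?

3

S2, S3, S4 together cover {1, 2, 3, 4, 5, 6, 7} — every element.
No 2 of the 7 sets cover everything (all 21 pairs fall short), so 3 is minimum.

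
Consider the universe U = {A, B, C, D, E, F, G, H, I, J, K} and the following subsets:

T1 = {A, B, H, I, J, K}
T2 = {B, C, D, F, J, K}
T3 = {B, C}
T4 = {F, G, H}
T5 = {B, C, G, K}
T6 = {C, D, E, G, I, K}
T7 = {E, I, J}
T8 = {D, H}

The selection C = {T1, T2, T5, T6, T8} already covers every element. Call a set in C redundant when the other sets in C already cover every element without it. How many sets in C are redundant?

Drop T1: A uncovered — not redundant.
Drop T2: F uncovered — not redundant.
Drop T5: the rest still cover every element — redundant.
Drop T6: E uncovered — not redundant.
Drop T8: the rest still cover every element — redundant.
2 redundant: T5, T8.

2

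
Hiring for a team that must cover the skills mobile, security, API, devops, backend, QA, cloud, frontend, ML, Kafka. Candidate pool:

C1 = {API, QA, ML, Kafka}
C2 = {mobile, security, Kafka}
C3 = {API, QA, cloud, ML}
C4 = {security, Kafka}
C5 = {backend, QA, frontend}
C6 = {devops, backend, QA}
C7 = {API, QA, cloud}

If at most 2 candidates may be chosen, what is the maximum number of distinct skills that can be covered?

Choosing C2, C3 covers {mobile, security, API, QA, cloud, ML, Kafka} — 7 skills.
No choice of 2 candidates does better; here devops, backend, frontend are left uncovered.

7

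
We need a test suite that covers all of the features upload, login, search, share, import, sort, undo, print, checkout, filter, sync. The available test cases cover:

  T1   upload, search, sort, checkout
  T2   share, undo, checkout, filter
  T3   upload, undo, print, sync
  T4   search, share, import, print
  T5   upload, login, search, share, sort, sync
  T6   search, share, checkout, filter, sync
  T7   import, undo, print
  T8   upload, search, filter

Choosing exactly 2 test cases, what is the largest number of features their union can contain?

9

Choosing T2, T5 covers {upload, login, search, share, sort, undo, checkout, filter, sync} — 9 features.
No choice of 2 test cases does better; here import, print are left uncovered.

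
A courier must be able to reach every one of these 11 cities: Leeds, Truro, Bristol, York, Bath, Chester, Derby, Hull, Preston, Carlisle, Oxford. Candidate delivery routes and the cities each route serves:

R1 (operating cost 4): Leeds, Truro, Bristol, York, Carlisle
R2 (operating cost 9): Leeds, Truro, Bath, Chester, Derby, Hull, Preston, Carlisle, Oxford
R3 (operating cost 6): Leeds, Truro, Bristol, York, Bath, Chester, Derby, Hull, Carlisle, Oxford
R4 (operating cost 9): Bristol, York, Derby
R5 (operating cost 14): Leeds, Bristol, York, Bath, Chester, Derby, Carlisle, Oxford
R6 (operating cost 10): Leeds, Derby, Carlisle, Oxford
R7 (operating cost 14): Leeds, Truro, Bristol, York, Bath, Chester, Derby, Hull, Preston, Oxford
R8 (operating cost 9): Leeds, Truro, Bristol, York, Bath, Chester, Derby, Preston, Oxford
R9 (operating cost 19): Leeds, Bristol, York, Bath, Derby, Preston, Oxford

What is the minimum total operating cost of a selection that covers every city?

13

R1, R2 cover every city at operating cost 4 + 9 = 13.
Any cover uses at least 2 routes; among all covering selections none totals below 13.
Greedy by coverage-per-operating cost would pick R3, R2 for 15 — worse than the optimum 13.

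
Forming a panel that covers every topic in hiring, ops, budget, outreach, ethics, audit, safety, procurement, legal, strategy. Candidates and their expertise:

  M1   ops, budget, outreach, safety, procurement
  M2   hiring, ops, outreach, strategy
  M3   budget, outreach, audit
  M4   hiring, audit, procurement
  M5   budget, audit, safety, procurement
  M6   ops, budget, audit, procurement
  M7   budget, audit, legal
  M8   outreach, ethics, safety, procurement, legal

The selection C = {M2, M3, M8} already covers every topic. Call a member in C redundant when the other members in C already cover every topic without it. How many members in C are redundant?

0

Drop M2: hiring, ops, strategy uncovered — not redundant.
Drop M3: budget, audit uncovered — not redundant.
Drop M8: ethics, safety, procurement, legal uncovered — not redundant.
None of the members in C is redundant.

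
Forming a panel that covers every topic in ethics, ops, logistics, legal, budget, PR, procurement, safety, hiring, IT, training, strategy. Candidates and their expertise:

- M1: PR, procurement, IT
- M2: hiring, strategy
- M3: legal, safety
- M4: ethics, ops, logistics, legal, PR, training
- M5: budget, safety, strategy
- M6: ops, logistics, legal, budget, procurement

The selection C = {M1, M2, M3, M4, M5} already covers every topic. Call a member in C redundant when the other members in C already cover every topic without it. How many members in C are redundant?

1

Drop M1: procurement, IT uncovered — not redundant.
Drop M2: hiring uncovered — not redundant.
Drop M3: the rest still cover every topic — redundant.
Drop M4: ethics, ops, logistics, training uncovered — not redundant.
Drop M5: budget uncovered — not redundant.
1 redundant: M3.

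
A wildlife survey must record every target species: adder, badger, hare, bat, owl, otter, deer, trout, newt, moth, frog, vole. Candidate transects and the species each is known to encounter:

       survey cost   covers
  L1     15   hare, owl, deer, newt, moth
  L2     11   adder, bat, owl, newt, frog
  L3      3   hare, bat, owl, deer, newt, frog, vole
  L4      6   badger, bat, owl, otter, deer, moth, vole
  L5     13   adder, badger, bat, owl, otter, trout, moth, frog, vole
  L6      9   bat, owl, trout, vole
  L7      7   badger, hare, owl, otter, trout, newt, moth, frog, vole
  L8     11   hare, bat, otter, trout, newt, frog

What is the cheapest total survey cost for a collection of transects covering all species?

16

L3, L5 cover every species at survey cost 3 + 13 = 16.
Any cover uses at least 2 transects; among all covering selections none totals below 16.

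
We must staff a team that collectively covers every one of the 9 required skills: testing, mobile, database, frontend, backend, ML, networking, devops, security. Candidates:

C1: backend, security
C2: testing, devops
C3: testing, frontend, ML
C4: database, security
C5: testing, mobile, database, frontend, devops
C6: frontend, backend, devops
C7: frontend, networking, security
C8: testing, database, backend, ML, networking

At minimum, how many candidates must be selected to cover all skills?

3

C1, C5, C8 together cover {testing, mobile, database, frontend, backend, ML, networking, devops, security} — every skill.
No 2 of the 8 candidates cover everything (all 28 pairs fall short), so 3 is minimum.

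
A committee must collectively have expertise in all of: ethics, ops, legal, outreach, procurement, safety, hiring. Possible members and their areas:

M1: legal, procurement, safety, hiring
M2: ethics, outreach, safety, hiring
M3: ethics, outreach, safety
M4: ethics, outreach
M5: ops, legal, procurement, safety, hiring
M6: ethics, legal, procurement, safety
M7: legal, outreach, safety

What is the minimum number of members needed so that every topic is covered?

M2, M5 together cover {ethics, ops, legal, outreach, procurement, safety, hiring} — every topic.
No single member contains all 7 topics, so 2 is optimal.

2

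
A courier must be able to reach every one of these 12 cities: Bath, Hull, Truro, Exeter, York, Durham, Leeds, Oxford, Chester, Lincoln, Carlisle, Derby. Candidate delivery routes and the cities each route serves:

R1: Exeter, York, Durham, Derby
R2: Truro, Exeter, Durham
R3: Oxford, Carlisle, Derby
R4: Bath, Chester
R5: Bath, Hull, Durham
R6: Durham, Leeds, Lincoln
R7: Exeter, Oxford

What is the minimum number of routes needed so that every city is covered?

R1, R2, R3, R4, R5, R6 together cover {Bath, Hull, Truro, Exeter, York, Durham, Leeds, Oxford, Chester, Lincoln, Carlisle, Derby} — every city.
No 5 of the 7 routes cover everything (all 21 size-5 selections fall short), so 6 is minimum.

6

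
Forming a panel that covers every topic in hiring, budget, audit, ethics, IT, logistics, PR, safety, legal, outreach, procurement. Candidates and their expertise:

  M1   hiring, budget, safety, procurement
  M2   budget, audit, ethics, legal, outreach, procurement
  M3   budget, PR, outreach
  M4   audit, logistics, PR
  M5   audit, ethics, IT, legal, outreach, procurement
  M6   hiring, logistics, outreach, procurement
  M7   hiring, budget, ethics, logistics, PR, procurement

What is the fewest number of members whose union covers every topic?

3

M1, M4, M5 together cover {hiring, budget, audit, ethics, IT, logistics, PR, safety, legal, outreach, procurement} — every topic.
No 2 of the 7 members cover everything (all 21 pairs fall short), so 3 is minimum.
Greedy (largest uncovered first) would take M2, M7, M1, M5 — 4 members — but 3 suffice.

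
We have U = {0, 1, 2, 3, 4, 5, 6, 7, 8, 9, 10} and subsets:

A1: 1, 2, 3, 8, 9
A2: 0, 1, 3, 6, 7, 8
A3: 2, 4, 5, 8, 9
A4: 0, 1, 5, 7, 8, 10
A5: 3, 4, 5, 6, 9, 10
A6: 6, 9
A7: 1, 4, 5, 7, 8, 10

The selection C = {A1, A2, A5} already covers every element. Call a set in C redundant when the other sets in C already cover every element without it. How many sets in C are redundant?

0

Drop A1: 2 uncovered — not redundant.
Drop A2: 0, 7 uncovered — not redundant.
Drop A5: 4, 5, 10 uncovered — not redundant.
None of the sets in C is redundant.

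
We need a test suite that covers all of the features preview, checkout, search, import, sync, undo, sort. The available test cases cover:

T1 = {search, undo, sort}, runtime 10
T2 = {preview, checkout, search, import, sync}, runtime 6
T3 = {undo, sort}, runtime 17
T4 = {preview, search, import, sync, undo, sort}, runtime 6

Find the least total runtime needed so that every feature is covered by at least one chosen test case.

T2, T4 cover every feature at runtime 6 + 6 = 12.
Any cover uses at least 2 test cases; among all covering selections none totals below 12.

12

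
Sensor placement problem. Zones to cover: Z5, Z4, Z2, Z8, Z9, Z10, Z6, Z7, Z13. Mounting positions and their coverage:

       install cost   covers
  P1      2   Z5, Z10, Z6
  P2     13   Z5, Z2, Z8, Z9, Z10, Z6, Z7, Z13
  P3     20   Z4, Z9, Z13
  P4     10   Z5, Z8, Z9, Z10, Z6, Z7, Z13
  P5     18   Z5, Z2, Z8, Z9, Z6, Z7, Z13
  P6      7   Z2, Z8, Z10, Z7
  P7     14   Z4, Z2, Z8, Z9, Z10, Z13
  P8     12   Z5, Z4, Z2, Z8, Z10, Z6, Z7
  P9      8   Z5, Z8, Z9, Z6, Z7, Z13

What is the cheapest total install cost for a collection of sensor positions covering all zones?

20

P8, P9 cover every zone at install cost 12 + 8 = 20.
Any cover uses at least 2 sensor positions; among all covering selections none totals below 20.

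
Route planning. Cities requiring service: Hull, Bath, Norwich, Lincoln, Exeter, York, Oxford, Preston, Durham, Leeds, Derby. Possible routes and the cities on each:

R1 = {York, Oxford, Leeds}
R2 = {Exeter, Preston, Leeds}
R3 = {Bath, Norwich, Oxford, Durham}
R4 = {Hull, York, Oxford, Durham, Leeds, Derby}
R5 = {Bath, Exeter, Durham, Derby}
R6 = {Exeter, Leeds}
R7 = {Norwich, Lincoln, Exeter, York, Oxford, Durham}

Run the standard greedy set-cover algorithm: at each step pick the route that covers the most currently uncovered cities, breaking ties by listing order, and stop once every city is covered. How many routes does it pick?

4

Pick 1: R4 covers 6 new cities (Hull, York, Oxford, Durham, Leeds, Derby).
Pick 2: R7 covers 3 new cities (Norwich, Lincoln, Exeter).
Pick 3: R2 covers 1 new cities (Preston).
Pick 4: R3 covers 1 new cities (Bath).
Greedy uses 4 routes.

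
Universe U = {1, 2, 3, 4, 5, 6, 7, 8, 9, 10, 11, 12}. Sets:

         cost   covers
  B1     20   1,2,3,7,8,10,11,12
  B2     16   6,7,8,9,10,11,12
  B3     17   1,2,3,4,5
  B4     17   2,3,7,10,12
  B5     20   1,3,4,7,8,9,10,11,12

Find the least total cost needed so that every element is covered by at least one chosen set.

B2, B3 cover every element at cost 16 + 17 = 33.
Any cover uses at least 2 sets; among all covering selections none totals below 33.
Greedy by coverage-per-cost would pick B5, B3, B2 for 53 — worse than the optimum 33.

33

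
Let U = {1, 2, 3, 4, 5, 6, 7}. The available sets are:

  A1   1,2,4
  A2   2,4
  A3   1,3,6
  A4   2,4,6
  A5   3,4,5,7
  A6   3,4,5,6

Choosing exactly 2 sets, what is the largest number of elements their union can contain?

6

Choosing A1, A5 covers {1, 2, 3, 4, 5, 7} — 6 elements.
No choice of 2 sets does better; here 6 is left uncovered.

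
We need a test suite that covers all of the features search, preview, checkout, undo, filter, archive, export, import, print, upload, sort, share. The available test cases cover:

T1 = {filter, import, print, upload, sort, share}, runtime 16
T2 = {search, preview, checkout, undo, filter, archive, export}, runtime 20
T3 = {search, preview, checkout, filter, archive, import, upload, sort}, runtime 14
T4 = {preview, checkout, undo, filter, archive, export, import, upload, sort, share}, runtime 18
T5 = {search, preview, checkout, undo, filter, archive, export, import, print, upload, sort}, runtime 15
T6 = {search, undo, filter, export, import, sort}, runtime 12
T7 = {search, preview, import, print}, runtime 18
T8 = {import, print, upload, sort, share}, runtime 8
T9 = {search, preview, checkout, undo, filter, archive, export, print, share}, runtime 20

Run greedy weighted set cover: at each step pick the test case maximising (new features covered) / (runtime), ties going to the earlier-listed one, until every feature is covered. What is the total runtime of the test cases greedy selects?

23

Pick 1: T5 adds 11 new (search, preview, checkout, undo, filter, archive, export, import, print, upload, sort) at runtime 15 (ratio 11/15).
Pick 2: T8 adds 1 new (share) at runtime 8 (ratio 1/8).
Greedy total runtime: 15 + 8 = 23.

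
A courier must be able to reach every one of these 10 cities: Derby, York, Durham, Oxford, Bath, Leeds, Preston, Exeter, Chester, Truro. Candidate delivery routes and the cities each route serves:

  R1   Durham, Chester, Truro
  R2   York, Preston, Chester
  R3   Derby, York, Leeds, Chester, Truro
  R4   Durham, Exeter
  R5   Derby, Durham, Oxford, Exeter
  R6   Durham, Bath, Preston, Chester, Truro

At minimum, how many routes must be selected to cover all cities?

R3, R5, R6 together cover {Derby, York, Durham, Oxford, Bath, Leeds, Preston, Exeter, Chester, Truro} — every city.
No 2 of the 6 routes cover everything (all 15 pairs fall short), so 3 is minimum.

3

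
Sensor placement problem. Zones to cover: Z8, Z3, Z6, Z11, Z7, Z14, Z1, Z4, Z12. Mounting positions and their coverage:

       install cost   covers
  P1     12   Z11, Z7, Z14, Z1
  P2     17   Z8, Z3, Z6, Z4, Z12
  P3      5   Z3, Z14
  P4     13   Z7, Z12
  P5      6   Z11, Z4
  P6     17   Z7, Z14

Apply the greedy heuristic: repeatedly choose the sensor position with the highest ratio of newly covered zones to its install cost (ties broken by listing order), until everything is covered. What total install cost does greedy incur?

40

Pick 1: P3 adds 2 new (Z3, Z14) at install cost 5 (ratio 2/5).
Pick 2: P5 adds 2 new (Z11, Z4) at install cost 6 (ratio 2/6).
Pick 3: P2 adds 3 new (Z8, Z6, Z12) at install cost 17 (ratio 3/17).
Pick 4: P1 adds 2 new (Z7, Z1) at install cost 12 (ratio 2/12).
Greedy total install cost: 5 + 6 + 17 + 12 = 40. (The true optimum is 29, so greedy overshoots here.)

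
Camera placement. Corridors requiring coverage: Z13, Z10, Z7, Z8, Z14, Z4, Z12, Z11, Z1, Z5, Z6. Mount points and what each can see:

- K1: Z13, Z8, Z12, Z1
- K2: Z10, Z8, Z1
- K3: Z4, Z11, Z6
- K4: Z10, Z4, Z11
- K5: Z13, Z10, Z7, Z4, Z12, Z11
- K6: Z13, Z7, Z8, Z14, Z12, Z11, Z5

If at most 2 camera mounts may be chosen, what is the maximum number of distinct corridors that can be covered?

Choosing K2, K6 covers {Z13, Z10, Z7, Z8, Z14, Z12, Z11, Z1, Z5} — 9 corridors.
No choice of 2 camera mounts does better; here Z4, Z6 are left uncovered.

9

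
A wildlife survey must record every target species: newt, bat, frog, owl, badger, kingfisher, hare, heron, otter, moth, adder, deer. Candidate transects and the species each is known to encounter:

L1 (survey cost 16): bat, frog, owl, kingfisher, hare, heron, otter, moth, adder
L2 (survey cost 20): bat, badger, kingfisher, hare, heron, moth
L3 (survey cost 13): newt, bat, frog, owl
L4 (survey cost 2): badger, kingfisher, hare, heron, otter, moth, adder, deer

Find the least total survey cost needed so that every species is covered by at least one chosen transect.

15

L3, L4 cover every species at survey cost 13 + 2 = 15.
Any cover uses at least 2 transects; among all covering selections none totals below 15.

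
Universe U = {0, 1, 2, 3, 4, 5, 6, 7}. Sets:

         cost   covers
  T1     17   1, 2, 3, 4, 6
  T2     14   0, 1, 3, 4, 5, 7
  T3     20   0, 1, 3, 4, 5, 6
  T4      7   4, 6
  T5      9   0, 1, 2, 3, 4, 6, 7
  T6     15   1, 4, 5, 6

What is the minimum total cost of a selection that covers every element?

T2, T5 cover every element at cost 14 + 9 = 23.
Any cover uses at least 2 sets; among all covering selections none totals below 23.

23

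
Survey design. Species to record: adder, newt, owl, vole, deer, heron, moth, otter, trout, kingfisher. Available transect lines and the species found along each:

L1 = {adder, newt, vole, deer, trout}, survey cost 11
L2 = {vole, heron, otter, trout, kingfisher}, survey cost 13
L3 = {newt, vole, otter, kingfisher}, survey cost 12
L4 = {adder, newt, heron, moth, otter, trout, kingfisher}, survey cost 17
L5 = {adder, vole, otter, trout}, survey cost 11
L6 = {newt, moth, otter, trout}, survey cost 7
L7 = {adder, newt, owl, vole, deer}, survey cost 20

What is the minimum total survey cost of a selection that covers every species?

37

L4, L7 cover every species at survey cost 17 + 20 = 37.
Any cover uses at least 2 transects; among all covering selections none totals below 37.
Greedy by coverage-per-survey cost would pick L6, L1, L2, L7 for 51 — worse than the optimum 37.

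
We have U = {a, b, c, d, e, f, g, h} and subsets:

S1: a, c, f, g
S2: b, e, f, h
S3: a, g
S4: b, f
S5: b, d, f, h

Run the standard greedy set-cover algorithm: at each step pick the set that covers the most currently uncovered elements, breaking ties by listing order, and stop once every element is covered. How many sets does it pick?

Pick 1: S1 covers 4 new elements (a, c, f, g).
Pick 2: S2 covers 3 new elements (b, e, h).
Pick 3: S5 covers 1 new elements (d).
Greedy uses 3 sets.

3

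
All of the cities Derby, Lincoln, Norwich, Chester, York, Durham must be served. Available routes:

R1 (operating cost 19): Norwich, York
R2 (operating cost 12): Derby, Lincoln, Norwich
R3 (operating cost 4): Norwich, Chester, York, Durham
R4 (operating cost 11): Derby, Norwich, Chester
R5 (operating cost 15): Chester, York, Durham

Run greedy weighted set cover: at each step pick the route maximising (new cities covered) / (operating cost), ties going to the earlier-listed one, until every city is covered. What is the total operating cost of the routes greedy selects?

Pick 1: R3 adds 4 new (Norwich, Chester, York, Durham) at operating cost 4 (ratio 4/4).
Pick 2: R2 adds 2 new (Derby, Lincoln) at operating cost 12 (ratio 2/12).
Greedy total operating cost: 4 + 12 = 16.

16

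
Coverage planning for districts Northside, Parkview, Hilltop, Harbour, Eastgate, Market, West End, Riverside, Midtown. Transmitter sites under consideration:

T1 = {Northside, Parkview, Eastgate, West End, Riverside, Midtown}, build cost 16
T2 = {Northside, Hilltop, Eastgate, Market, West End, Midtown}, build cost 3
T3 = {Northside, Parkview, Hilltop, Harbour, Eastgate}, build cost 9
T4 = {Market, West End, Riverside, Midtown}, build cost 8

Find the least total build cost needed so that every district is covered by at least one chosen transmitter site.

17

T3, T4 cover every district at build cost 9 + 8 = 17.
Any cover uses at least 2 transmitter sites; among all covering selections none totals below 17.
Greedy by coverage-per-build cost would pick T2, T3, T4 for 20 — worse than the optimum 17.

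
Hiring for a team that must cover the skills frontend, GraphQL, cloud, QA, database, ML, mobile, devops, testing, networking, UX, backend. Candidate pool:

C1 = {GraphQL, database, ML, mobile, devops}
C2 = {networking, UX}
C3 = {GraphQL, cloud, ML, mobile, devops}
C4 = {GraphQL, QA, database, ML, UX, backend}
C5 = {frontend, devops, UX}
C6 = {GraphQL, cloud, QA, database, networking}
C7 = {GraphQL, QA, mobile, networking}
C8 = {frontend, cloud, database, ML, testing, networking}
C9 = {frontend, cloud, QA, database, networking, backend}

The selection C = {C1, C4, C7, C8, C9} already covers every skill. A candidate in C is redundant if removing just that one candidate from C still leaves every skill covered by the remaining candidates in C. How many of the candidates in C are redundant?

2

Drop C1: devops uncovered — not redundant.
Drop C4: UX uncovered — not redundant.
Drop C7: the rest still cover every skill — redundant.
Drop C8: testing uncovered — not redundant.
Drop C9: the rest still cover every skill — redundant.
2 redundant: C7, C9.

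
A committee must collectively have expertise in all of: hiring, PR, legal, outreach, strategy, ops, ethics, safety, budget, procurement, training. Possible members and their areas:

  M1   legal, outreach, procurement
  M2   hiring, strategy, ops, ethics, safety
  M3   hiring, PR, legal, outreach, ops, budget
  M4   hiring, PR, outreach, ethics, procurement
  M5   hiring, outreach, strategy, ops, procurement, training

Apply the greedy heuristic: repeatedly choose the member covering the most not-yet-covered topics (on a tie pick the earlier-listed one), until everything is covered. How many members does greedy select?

3

Pick 1: M3 covers 6 new topics (hiring, PR, legal, outreach, ops, budget).
Pick 2: M2 covers 3 new topics (strategy, ethics, safety).
Pick 3: M5 covers 2 new topics (procurement, training).
Greedy uses 3 members.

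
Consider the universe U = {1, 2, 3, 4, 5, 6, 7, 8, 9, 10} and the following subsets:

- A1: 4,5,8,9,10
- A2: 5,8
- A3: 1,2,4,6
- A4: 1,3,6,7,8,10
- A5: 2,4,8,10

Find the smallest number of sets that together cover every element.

3

A1, A3, A4 together cover {1, 2, 3, 4, 5, 6, 7, 8, 9, 10} — every element.
No 2 of the 5 sets cover everything (all 10 pairs fall short), so 3 is minimum.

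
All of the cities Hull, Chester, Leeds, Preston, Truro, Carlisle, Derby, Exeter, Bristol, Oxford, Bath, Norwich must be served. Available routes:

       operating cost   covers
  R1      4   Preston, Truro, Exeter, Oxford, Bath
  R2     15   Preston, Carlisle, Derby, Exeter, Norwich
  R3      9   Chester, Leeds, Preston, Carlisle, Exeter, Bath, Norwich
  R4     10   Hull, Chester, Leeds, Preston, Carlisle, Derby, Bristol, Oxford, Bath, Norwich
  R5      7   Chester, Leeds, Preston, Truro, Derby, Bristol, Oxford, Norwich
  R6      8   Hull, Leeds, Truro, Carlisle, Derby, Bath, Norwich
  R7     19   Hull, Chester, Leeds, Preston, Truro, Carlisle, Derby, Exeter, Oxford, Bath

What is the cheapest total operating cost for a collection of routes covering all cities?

14

R1, R4 cover every city at operating cost 4 + 10 = 14.
Any cover uses at least 2 routes; among all covering selections none totals below 14.
Greedy by coverage-per-operating cost would pick R1, R5, R6 for 19 — worse than the optimum 14.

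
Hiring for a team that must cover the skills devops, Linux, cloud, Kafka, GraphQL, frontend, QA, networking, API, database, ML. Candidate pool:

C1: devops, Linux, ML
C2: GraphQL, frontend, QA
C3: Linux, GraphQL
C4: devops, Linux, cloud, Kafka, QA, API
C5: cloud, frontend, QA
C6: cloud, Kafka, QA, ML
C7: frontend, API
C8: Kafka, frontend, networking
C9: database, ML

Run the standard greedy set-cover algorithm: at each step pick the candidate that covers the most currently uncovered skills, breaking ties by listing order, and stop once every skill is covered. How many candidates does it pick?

4

Pick 1: C4 covers 6 new skills (devops, Linux, cloud, Kafka, QA, API).
Pick 2: C2 covers 2 new skills (GraphQL, frontend).
Pick 3: C9 covers 2 new skills (database, ML).
Pick 4: C8 covers 1 new skills (networking).
Greedy uses 4 candidates.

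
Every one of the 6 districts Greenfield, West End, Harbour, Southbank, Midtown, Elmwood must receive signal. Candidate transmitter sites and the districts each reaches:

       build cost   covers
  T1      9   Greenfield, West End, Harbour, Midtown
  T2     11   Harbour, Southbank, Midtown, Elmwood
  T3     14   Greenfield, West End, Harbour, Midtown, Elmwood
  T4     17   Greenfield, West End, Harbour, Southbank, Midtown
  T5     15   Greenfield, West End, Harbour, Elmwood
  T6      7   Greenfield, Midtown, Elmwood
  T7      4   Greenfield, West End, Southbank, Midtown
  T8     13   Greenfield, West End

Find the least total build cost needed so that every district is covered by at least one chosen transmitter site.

T2, T7 cover every district at build cost 11 + 4 = 15.
Any cover uses at least 2 transmitter sites; among all covering selections none totals below 15.

15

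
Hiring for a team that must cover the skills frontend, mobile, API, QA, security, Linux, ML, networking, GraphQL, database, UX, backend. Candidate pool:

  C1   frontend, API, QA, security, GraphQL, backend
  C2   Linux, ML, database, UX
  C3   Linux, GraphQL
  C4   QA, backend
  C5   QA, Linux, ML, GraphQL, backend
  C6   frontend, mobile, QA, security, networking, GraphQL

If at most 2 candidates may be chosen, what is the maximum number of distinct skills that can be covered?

10

Choosing C1, C2 covers {frontend, API, QA, security, Linux, ML, GraphQL, database, UX, backend} — 10 skills.
No choice of 2 candidates does better; here mobile, networking are left uncovered.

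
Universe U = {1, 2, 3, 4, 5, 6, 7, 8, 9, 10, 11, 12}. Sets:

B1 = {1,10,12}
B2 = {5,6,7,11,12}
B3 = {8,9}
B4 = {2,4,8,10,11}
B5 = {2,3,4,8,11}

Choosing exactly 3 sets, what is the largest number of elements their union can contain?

11

Choosing B1, B2, B5 covers {1, 2, 3, 4, 5, 6, 7, 8, 10, 11, 12} — 11 elements.
No choice of 3 sets does better; here 9 is left uncovered.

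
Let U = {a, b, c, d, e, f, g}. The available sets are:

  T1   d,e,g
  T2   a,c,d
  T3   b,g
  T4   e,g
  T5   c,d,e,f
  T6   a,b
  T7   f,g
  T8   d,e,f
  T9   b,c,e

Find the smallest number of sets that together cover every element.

T1, T5, T6 together cover {a, b, c, d, e, f, g} — every element.
No 2 of the 9 sets cover everything (all 36 pairs fall short), so 3 is minimum.

3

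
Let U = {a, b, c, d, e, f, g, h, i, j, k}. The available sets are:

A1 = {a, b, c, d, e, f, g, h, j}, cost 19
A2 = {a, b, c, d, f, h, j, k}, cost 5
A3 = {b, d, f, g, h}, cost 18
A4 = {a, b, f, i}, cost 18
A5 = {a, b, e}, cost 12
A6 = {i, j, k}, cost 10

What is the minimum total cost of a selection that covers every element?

29

A1, A6 cover every element at cost 19 + 10 = 29.
Any cover uses at least 2 sets; among all covering selections none totals below 29.
Greedy by coverage-per-cost would pick A2, A1, A6 for 34 — worse than the optimum 29.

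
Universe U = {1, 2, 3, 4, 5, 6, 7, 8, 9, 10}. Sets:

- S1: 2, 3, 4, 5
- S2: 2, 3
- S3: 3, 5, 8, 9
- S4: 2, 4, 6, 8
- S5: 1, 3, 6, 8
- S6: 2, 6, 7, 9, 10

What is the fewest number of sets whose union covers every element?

S1, S5, S6 together cover {1, 2, 3, 4, 5, 6, 7, 8, 9, 10} — every element.
No 2 of the 6 sets cover everything (all 15 pairs fall short), so 3 is minimum.

3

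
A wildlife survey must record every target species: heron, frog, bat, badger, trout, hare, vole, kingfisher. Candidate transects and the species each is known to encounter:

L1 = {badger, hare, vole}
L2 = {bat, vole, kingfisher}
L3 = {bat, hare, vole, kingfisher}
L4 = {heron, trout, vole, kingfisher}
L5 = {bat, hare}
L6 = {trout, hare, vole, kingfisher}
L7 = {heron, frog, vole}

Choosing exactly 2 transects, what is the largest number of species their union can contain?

6

Choosing L1, L4 covers {heron, badger, trout, hare, vole, kingfisher} — 6 species.
No choice of 2 transects does better; here frog, bat are left uncovered.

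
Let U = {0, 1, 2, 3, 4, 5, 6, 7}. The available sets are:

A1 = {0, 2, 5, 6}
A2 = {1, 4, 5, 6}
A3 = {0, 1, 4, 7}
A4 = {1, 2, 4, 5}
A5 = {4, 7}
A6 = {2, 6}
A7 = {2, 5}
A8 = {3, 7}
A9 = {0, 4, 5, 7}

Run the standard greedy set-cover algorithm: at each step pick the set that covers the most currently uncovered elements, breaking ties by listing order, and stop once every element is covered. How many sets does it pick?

3

Pick 1: A1 covers 4 new elements (0, 2, 5, 6).
Pick 2: A3 covers 3 new elements (1, 4, 7).
Pick 3: A8 covers 1 new elements (3).
Greedy uses 3 sets.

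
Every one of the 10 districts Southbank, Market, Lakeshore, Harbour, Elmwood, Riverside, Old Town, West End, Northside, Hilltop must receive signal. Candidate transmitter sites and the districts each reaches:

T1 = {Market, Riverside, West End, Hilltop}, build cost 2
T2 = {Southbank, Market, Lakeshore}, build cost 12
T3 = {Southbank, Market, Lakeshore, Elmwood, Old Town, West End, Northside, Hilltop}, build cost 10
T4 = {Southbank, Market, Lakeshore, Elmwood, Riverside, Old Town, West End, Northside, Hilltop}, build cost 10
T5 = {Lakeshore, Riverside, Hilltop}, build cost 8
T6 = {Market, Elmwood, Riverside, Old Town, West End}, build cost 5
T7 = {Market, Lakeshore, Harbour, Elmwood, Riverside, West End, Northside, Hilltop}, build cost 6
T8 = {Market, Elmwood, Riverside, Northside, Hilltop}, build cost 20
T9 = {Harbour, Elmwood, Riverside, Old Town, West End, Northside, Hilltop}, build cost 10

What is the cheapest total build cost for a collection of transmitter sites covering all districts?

16

T3, T7 cover every district at build cost 10 + 6 = 16.
Any cover uses at least 2 transmitter sites; among all covering selections none totals below 16.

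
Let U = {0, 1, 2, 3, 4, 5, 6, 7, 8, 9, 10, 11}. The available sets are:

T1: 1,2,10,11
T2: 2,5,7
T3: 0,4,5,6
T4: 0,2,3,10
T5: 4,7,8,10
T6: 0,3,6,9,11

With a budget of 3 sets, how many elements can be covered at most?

Choosing T1, T5, T6 covers {0, 1, 2, 3, 4, 6, 7, 8, 9, 10, 11} — 11 elements.
No choice of 3 sets does better; here 5 is left uncovered.

11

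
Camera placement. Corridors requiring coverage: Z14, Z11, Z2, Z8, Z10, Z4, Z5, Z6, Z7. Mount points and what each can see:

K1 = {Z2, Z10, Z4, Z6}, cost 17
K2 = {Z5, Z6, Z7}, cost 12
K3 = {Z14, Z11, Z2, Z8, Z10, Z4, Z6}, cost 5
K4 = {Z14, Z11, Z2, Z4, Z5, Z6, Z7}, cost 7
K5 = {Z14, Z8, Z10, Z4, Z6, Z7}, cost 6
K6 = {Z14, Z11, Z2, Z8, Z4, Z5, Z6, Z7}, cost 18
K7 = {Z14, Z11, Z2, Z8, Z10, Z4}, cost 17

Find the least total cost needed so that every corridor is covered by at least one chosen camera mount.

12

K3, K4 cover every corridor at cost 5 + 7 = 12.
Any cover uses at least 2 camera mounts; among all covering selections none totals below 12.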